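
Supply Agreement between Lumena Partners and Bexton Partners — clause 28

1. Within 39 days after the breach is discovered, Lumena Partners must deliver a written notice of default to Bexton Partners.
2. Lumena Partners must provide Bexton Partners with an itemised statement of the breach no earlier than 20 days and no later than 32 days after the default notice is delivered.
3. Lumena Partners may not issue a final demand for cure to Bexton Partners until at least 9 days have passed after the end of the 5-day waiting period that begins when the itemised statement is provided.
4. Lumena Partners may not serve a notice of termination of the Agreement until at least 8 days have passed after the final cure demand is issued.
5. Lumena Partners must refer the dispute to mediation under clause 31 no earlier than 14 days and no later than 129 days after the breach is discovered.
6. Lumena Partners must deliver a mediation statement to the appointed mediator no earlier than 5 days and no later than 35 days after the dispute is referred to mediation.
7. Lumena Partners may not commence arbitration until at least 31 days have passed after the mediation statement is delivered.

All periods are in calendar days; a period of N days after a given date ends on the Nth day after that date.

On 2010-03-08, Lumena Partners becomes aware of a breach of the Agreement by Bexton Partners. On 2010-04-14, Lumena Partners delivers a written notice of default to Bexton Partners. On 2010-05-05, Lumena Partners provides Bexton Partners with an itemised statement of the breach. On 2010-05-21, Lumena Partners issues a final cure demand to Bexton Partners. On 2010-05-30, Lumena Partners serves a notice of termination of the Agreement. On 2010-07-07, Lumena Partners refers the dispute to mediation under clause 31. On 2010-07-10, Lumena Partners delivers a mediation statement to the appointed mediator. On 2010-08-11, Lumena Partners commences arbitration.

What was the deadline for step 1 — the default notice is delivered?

Step 1 runs from 2010-03-08, when the breach is discovered. 39 days after 2010-03-08 is 2010-04-16.

2010-04-16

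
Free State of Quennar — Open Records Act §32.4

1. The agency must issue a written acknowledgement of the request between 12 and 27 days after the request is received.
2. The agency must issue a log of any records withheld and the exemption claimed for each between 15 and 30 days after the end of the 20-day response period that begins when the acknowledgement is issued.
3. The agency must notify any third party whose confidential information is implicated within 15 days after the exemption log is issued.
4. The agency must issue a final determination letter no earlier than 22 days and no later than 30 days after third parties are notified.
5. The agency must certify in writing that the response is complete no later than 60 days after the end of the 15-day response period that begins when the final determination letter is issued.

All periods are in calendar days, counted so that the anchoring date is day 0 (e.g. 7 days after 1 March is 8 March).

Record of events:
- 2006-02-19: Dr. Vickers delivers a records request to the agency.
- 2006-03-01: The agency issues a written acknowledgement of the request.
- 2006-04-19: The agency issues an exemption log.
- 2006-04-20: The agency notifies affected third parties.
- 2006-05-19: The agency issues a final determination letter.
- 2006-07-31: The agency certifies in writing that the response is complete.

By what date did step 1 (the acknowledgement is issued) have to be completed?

2006-03-18

Step 1 runs from 2006-02-19, when the request is received. The window is 12–27 days after 2006-02-19; it closes on 2006-03-18.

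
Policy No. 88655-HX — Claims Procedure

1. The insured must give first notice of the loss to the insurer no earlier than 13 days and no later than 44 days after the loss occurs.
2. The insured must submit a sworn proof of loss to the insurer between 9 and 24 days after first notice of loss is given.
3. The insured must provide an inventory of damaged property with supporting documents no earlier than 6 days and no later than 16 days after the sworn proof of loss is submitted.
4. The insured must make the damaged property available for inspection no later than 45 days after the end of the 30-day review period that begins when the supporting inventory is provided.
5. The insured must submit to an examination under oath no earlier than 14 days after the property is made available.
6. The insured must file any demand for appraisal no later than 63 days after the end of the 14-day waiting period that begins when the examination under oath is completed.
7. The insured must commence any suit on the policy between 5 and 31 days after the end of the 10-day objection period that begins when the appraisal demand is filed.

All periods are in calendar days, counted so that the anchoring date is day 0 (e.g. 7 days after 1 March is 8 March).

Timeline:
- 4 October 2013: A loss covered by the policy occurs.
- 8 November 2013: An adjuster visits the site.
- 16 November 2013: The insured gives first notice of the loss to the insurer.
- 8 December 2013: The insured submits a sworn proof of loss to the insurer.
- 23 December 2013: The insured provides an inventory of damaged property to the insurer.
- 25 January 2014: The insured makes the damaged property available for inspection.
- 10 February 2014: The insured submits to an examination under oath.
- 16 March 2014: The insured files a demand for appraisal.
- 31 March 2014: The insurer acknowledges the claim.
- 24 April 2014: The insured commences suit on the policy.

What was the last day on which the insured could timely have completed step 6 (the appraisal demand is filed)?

28 April 2014

The examination under oath is completed on 10 February 2014; the 14-day waiting period therefore ends 24 February 2014, and step 6 runs from that date. 63 days after 24 February 2014 is 28 April 2014.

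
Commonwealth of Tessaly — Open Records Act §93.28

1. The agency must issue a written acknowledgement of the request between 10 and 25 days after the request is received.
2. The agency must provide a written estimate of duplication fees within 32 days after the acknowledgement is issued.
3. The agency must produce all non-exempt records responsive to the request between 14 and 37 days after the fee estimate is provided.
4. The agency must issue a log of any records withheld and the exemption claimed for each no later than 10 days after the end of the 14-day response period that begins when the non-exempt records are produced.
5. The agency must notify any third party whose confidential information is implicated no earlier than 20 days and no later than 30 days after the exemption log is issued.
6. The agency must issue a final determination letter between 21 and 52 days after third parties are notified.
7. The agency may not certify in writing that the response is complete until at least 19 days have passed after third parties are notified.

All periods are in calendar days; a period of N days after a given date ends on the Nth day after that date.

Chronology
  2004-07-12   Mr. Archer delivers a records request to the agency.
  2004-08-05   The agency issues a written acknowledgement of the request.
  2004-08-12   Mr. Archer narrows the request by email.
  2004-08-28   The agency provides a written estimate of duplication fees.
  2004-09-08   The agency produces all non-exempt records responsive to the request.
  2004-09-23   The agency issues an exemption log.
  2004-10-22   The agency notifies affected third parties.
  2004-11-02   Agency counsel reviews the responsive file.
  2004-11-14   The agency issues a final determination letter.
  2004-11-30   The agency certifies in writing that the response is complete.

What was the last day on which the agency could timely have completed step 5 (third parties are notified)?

2004-10-23

Step 5 runs from 2004-09-23, when the exemption log is issued. The window is 20–30 days after 2004-09-23; it closes on 2004-10-23.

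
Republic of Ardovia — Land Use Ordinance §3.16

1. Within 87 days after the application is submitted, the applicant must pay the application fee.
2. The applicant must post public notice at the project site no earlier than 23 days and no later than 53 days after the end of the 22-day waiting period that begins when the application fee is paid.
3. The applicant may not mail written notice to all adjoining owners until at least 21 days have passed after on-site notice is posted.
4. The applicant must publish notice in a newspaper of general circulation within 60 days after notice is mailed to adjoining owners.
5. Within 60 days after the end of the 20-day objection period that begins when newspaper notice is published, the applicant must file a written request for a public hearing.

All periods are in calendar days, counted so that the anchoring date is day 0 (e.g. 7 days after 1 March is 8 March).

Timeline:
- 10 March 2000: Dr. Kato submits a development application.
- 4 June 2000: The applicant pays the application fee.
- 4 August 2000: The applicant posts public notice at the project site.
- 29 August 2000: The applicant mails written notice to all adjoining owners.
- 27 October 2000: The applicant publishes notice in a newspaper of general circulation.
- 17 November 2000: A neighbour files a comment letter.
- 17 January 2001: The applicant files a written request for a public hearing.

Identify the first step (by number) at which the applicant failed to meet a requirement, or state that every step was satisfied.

Step 1: 87 days after 10 March 2000 (when the application is submitted) is 5 June 2000; completed 4 June 2000, before the deadline.
Step 2: the window is 23–53 days after 26 June 2000 (end of the 22-day waiting period, which began when the application fee is paid on 4 June 2000), so 19 July 2000 through 18 August 2000; done 4 August 2000, which is between those dates.
Step 3: the earliest permitted date is 21 days after 4 August 2000 (when on-site notice is posted), i.e. 25 August 2000; done 29 August 2000 — permitted.
Step 4: 60 days after 29 August 2000 (when notice is mailed to adjoining owners) is 28 October 2000; 27 October 2000 is within that limit.
Step 5: 60 days after 16 November 2000 (end of the 20-day objection period, which began when newspaper notice is published on 27 October 2000) is 15 January 2001; done 17 January 2001 — 2 days late.

Step 5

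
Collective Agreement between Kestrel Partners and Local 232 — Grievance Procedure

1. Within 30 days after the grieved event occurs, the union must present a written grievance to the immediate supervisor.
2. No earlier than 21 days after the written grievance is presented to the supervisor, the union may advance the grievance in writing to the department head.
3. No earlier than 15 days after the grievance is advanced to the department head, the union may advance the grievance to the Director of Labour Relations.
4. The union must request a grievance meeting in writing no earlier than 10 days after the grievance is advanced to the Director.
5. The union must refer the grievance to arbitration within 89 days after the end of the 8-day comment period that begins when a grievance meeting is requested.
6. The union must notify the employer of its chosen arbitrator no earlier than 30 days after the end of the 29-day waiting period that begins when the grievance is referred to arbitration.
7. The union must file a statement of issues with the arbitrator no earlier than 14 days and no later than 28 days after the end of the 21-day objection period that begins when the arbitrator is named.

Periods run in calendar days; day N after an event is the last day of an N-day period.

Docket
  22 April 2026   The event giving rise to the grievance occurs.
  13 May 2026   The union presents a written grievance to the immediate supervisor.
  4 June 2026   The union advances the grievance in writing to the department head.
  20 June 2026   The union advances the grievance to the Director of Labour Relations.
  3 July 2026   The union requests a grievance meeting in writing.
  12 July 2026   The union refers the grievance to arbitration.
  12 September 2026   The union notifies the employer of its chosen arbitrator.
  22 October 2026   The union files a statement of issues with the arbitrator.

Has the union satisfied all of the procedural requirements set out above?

(1) due by 22 April 2026 + 30 days = 22 May 2026; completed 13 May 2026, before the deadline.
(2) permitted from 13 May 2026 + 21 days = 3 June 2026 onward; done 4 June 2026 — permitted.
(3) permitted from 4 June 2026 + 15 days = 19 June 2026 onward; 20 June 2026 is on or after that date.
(4) permitted from 20 June 2026 + 10 days = 30 June 2026 onward; done 3 July 2026 — permitted.
(5) due by 11 July 2026 + 89 days = 8 October 2026; completed 12 July 2026, before the deadline.
(6) permitted from 10 August 2026 + 30 days = 9 September 2026 onward; done 12 September 2026 — permitted.
(7) the permitted window runs from 3 October 2026 + 14 = 17 October 2026 to 3 October 2026 + 28 = 31 October 2026; done 22 October 2026, which is between those dates.

Yes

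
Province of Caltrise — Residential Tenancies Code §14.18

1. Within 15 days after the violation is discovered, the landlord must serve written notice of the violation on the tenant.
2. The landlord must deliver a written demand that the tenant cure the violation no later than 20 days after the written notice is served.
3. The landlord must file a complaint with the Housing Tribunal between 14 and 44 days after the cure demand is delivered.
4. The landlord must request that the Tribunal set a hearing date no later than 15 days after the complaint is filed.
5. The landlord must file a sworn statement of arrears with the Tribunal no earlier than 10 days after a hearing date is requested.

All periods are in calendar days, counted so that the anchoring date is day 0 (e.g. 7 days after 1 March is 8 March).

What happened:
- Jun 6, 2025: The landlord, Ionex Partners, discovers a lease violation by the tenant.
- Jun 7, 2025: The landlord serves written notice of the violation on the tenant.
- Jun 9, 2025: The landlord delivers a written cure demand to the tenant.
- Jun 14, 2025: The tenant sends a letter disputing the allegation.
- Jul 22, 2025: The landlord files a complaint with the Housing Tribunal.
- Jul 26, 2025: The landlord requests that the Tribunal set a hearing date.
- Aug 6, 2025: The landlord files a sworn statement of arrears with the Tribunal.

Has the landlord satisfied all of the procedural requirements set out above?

Yes

Step 1: 15 days after Jun 6, 2025 (when the violation is discovered) is Jun 21, 2025; completed Jun 7, 2025, before the deadline.
Step 2: 20 days after Jun 7, 2025 (when the written notice is served) is Jun 27, 2025; completed Jun 9, 2025, before the deadline.
Step 3: the window is 14–44 days after Jun 9, 2025 (when the cure demand is delivered), so Jun 23, 2025 through Jul 23, 2025; done Jul 22, 2025, which is between those dates.
Step 4: 15 days after Jul 22, 2025 (when the complaint is filed) is Aug 6, 2025; Jul 26, 2025 is within that limit.
Step 5: the earliest permitted date is 10 days after Jul 26, 2025 (when a hearing date is requested), i.e. Aug 5, 2025; done Aug 6, 2025, after the minimum wait.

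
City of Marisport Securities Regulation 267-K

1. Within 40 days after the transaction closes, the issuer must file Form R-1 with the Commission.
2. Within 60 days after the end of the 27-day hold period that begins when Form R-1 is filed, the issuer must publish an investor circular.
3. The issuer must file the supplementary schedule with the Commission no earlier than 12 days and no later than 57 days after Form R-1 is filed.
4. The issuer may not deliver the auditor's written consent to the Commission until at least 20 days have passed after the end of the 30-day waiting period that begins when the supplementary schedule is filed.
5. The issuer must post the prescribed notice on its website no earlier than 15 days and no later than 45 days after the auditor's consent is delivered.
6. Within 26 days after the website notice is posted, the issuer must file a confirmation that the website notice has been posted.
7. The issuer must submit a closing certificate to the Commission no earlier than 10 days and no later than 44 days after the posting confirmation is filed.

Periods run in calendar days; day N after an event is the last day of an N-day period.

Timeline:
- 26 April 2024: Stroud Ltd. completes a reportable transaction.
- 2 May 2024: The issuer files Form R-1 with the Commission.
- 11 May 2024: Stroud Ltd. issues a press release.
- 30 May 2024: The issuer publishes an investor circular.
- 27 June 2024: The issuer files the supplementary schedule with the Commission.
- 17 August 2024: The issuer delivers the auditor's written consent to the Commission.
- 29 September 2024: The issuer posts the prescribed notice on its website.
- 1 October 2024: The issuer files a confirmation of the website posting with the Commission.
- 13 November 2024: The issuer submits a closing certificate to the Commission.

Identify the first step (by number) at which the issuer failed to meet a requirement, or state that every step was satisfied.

Step 1: 40 days after 26 April 2024 (when the transaction closes) is 5 June 2024; done 2 May 2024 — timely.
Step 2: 60 days after 29 May 2024 (end of the 27-day hold period, which began when Form R-1 is filed on 2 May 2024) is 28 July 2024; completed 30 May 2024, before the deadline.
Step 3: the window is 12–57 days after 2 May 2024 (when Form R-1 is filed), so 14 May 2024 through 28 June 2024; done 27 June 2024 — within the window.
Step 4: the earliest permitted date is 20 days after 27 July 2024 (end of the 30-day waiting period, which began when the supplementary schedule is filed on 27 June 2024), i.e. 16 August 2024; done 17 August 2024 — permitted.
Step 5: the window is 15–45 days after 17 August 2024 (when the auditor's consent is delivered), so 1 September 2024 through 1 October 2024; 29 September 2024 falls inside that range.
Step 6: 26 days after 29 September 2024 (when the website notice is posted) is 25 October 2024; done 1 October 2024 — timely.
Step 7: the window is 10–44 days after 1 October 2024 (when the posting confirmation is filed), so 11 October 2024 through 14 November 2024; done 13 November 2024, which is between those dates.

None — every step was satisfied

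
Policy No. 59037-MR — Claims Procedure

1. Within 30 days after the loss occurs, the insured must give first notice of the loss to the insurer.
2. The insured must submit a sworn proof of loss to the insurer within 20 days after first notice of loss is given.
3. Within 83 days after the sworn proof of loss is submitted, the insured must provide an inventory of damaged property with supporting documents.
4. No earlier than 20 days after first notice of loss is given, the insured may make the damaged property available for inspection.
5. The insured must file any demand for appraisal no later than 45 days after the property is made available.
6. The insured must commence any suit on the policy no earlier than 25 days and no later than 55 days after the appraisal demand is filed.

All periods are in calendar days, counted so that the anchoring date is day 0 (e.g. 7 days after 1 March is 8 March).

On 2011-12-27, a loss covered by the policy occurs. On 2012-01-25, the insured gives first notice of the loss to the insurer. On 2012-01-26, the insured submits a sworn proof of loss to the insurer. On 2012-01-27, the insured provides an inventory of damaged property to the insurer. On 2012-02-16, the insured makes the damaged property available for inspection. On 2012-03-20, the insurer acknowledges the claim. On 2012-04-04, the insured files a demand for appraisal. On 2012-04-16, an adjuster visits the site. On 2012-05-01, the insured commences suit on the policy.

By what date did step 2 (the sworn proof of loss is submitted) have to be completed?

2012-02-14

Step 2 runs from 2012-01-25, when first notice of loss is given. 20 days after 2012-01-25 is 2012-02-14.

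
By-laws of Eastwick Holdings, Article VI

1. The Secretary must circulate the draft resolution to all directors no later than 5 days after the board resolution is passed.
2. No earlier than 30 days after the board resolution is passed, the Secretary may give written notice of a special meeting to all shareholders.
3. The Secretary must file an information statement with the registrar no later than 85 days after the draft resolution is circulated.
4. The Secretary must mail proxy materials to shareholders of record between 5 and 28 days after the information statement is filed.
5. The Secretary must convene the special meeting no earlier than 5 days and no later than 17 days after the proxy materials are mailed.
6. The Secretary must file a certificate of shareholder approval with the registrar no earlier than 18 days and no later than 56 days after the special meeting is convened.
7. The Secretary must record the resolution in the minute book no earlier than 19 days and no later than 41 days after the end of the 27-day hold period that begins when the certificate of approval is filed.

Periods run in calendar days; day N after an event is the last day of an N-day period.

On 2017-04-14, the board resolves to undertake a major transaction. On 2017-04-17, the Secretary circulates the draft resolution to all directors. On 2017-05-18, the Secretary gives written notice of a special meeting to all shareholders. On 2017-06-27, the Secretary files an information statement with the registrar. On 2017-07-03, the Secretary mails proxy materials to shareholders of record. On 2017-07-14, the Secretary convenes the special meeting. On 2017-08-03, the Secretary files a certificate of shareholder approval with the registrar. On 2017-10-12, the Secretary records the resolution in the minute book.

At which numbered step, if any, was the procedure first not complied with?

Step 1: 5 days after 2017-04-14 (when the board resolution is passed) is 2017-04-19; done 2017-04-17 — timely.
Step 2: the earliest permitted date is 30 days after 2017-04-14 (when the board resolution is passed), i.e. 2017-05-14; done 2017-05-18, after the minimum wait.
Step 3: 85 days after 2017-04-17 (when the draft resolution is circulated) is 2017-07-11; completed 2017-06-27, before the deadline.
Step 4: the window is 5–28 days after 2017-06-27 (when the information statement is filed), so 2017-07-02 through 2017-07-25; 2017-07-03 falls inside that range.
Step 5: the window is 5–17 days after 2017-07-03 (when the proxy materials are mailed), so 2017-07-08 through 2017-07-20; 2017-07-14 falls inside that range.
Step 6: the window is 18–56 days after 2017-07-14 (when the special meeting is convened), so 2017-08-01 through 2017-09-08; done 2017-08-03, which is between those dates.
Step 7: the window is 19–41 days after 2017-08-30 (end of the 27-day hold period, which began when the certificate of approval is filed on 2017-08-03), so 2017-09-18 through 2017-10-10; done 2017-10-12 — 2 days after the window closed.
No need to go further; step 7 was not satisfied.

Step 7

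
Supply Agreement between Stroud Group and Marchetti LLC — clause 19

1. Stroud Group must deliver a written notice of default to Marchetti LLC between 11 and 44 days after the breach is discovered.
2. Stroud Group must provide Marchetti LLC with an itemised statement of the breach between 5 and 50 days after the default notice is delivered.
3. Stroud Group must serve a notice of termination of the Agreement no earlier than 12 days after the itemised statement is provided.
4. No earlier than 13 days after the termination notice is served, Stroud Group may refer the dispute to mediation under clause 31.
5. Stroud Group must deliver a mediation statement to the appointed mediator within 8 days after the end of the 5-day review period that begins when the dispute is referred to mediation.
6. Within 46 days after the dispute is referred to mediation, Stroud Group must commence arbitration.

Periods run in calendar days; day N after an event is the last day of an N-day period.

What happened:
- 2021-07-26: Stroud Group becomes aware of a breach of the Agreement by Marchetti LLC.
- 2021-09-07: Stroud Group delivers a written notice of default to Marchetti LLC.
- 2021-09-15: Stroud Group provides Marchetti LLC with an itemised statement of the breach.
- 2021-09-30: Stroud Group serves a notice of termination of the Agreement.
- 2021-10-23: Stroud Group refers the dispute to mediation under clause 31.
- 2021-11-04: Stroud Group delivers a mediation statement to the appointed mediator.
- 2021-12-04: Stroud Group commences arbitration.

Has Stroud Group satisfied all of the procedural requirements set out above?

Yes

Step 1: the window is 11–44 days after 2021-07-26 (when the breach is discovered), so 2021-08-06 through 2021-09-08; 2021-09-07 falls inside that range.
Step 2: the window is 5–50 days after 2021-09-07 (when the default notice is delivered), so 2021-09-12 through 2021-10-27; 2021-09-15 falls inside that range.
Step 3: the earliest permitted date is 12 days after 2021-09-15 (when the itemised statement is provided), i.e. 2021-09-27; done 2021-09-30, after the minimum wait.
Step 4: the earliest permitted date is 13 days after 2021-09-30 (when the termination notice is served), i.e. 2021-10-13; done 2021-10-23, after the minimum wait.
Step 5: 8 days after 2021-10-28 (end of the 5-day review period, which began when the dispute is referred to mediation on 2021-10-23) is 2021-11-05; done 2021-11-04 — timely.
Step 6: 46 days after 2021-10-23 (when the dispute is referred to mediation) is 2021-12-08; 2021-12-04 is within that limit.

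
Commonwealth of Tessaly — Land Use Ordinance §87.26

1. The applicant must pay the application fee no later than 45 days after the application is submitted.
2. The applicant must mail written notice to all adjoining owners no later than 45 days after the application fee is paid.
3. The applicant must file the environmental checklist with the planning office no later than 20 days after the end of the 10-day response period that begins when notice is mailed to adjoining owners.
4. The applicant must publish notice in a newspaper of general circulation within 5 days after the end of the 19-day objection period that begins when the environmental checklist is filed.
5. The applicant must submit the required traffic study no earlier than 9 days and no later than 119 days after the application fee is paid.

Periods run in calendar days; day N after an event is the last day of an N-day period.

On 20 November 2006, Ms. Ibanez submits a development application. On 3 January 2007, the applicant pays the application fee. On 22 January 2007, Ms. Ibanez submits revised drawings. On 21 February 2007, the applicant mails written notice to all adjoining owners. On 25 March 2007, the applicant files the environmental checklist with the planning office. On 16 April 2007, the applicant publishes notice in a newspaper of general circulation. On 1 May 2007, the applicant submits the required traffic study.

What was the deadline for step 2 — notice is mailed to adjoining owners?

Step 2 runs from 3 January 2007, when the application fee is paid. 45 days after 3 January 2007 is 17 February 2007.

17 February 2007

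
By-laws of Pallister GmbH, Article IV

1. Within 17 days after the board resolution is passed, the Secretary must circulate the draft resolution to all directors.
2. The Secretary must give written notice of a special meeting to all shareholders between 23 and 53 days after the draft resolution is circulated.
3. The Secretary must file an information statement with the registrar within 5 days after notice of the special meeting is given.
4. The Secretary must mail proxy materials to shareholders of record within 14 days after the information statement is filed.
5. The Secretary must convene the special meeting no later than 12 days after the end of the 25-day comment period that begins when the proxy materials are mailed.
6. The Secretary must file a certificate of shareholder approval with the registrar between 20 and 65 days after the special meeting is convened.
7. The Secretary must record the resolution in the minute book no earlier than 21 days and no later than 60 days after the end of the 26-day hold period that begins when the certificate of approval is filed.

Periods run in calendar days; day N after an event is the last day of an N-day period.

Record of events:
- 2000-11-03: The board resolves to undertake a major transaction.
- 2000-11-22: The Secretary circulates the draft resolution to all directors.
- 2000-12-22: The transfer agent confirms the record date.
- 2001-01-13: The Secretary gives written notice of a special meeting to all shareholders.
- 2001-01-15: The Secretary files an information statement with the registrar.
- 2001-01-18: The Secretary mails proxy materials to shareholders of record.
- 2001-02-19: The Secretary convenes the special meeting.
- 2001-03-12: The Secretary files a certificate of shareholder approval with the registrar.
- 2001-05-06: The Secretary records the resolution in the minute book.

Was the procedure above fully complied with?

No

(1) due by 2000-11-03 + 17 days = 2000-11-20; not done until 2000-11-22, 2 days after the deadline.
No need to go further; step 1 was not satisfied.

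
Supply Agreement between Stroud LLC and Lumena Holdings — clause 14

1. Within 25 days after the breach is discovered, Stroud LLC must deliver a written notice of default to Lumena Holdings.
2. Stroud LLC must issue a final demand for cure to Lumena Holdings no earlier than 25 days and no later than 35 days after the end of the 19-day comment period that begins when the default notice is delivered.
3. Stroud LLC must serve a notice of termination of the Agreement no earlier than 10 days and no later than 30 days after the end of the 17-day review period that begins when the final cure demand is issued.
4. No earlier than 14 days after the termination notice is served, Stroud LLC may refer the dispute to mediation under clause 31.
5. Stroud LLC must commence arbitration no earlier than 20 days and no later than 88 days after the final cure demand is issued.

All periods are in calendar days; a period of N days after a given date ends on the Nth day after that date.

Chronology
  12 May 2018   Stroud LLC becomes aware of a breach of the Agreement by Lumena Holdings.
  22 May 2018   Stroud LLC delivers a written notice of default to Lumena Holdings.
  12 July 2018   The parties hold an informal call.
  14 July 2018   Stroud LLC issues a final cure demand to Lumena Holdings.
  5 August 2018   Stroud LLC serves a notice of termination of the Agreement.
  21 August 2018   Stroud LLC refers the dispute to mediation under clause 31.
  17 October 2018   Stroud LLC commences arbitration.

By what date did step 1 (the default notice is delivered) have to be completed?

6 June 2018

Step 1 runs from 12 May 2018, when the breach is discovered. 25 days after 12 May 2018 is 6 June 2018.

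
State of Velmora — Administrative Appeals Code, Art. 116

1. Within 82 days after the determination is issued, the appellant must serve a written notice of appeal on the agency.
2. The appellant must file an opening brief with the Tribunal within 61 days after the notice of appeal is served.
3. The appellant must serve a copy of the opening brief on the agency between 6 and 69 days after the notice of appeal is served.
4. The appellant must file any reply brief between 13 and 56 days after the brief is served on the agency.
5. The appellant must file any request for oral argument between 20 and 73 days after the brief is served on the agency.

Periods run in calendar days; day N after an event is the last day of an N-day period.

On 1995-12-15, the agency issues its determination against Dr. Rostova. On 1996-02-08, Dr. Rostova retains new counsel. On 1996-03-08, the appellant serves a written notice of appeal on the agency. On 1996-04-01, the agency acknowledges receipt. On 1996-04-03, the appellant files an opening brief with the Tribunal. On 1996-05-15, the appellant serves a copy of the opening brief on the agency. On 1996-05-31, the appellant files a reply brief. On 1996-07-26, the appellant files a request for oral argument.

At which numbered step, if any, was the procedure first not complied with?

Step 1: 82 days after 1995-12-15 (when the determination is issued) is 1996-03-06; not done until 1996-03-08, 2 days after the deadline.

Step 1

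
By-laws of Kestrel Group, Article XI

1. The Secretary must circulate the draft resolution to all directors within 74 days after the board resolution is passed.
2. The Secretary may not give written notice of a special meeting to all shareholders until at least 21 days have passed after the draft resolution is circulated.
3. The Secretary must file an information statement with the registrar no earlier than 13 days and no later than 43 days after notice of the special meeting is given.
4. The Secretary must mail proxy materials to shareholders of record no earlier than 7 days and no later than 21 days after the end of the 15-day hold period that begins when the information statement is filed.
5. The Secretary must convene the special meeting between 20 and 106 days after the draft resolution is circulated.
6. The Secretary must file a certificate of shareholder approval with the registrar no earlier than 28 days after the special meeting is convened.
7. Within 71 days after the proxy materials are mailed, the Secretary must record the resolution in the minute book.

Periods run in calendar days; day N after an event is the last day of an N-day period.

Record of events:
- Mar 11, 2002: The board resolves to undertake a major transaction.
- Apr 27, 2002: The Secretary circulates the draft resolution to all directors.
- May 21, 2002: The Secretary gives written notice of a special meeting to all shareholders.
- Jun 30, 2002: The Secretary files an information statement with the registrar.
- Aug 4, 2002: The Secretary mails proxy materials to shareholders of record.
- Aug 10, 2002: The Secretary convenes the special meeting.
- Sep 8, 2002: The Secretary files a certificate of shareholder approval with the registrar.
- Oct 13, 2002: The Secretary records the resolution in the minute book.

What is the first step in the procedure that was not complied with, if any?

None — every step was satisfied

(1) due by Mar 11, 2002 + 74 days = May 24, 2002; done Apr 27, 2002 — timely.
(2) permitted from Apr 27, 2002 + 21 days = May 18, 2002 onward; done May 21, 2002, after the minimum wait.
(3) the permitted window runs from May 21, 2002 + 13 = Jun 3, 2002 to May 21, 2002 + 43 = Jul 3, 2002; Jun 30, 2002 falls inside that range.
(4) the permitted window runs from Jul 15, 2002 + 7 = Jul 22, 2002 to Jul 15, 2002 + 21 = Aug 5, 2002; Aug 4, 2002 falls inside that range.
(5) the permitted window runs from Apr 27, 2002 + 20 = May 17, 2002 to Apr 27, 2002 + 106 = Aug 11, 2002; Aug 10, 2002 falls inside that range.
(6) permitted from Aug 10, 2002 + 28 days = Sep 7, 2002 onward; Sep 8, 2002 is on or after that date.
(7) due by Aug 4, 2002 + 71 days = Oct 14, 2002; done Oct 13, 2002 — timely.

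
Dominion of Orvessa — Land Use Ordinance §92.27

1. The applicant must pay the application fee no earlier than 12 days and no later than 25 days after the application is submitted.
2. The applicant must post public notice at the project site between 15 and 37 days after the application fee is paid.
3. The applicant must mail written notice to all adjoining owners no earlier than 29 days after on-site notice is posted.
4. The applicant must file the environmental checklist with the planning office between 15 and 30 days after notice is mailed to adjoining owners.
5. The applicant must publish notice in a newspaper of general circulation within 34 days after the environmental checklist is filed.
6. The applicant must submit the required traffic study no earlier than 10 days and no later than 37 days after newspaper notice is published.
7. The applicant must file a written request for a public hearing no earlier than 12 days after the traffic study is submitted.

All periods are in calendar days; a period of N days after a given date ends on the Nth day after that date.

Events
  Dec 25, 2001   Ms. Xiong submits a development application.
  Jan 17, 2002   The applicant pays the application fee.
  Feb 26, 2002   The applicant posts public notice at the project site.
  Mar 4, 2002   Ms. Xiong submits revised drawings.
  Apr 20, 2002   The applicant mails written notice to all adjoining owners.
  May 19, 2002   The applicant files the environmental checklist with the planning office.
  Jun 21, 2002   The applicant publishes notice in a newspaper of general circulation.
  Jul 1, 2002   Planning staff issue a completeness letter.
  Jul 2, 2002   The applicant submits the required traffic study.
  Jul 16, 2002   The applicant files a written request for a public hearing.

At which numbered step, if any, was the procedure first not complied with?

Step 2

Step 1 — 12 and 25 days from Dec 25, 2001 (when the application is submitted) are Jan 6, 2002 and Jan 19, 2002 respectively; done Jan 17, 2002 — within the window.
Step 2 — 15 and 37 days from Jan 17, 2002 (when the application fee is paid) are Feb 1, 2002 and Feb 23, 2002 respectively; done Feb 26, 2002 — 3 days after the window closed.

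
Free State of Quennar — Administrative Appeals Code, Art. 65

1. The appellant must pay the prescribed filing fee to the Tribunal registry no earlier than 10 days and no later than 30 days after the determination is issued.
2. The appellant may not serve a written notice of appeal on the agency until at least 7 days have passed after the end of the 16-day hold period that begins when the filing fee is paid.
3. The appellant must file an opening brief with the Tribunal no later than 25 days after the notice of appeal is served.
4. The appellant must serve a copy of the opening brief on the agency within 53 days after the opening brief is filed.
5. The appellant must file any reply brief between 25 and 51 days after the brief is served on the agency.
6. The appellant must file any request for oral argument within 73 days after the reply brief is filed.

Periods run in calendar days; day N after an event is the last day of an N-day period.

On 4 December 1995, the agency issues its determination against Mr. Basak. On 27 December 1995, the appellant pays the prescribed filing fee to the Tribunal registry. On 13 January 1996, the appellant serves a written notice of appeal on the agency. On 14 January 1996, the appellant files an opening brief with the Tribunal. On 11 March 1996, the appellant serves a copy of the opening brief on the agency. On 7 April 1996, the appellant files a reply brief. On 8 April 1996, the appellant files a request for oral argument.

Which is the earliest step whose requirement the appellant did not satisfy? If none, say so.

Step 1: the window is 10–30 days after 4 December 1995 (when the determination is issued), so 14 December 1995 through 3 January 1996; done 27 December 1995 — within the window.
Step 2: the earliest permitted date is 7 days after 12 January 1996 (end of the 16-day hold period, which began when the filing fee is paid on 27 December 1995), i.e. 19 January 1996; acted on 13 January 1996, 6 days prematurely.
Later steps need not be reached.

Step 2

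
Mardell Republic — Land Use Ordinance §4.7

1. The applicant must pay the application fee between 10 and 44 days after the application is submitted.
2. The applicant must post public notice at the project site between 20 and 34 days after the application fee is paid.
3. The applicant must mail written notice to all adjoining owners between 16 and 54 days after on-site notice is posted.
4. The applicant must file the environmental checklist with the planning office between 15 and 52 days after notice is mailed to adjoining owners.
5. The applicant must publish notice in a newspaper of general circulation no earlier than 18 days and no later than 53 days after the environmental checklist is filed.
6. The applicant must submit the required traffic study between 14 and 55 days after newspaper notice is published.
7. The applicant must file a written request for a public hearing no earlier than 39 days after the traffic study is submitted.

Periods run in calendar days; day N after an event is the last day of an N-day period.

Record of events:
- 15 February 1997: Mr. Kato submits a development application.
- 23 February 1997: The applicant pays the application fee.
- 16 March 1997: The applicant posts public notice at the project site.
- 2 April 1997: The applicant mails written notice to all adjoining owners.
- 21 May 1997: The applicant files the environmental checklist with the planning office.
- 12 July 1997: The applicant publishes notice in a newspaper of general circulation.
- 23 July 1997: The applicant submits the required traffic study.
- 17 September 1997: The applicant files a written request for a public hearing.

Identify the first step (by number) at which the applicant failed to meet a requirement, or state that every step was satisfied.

Step 1

Step 1 — 10 and 44 days from 15 February 1997 (when the application is submitted) are 25 February 1997 and 31 March 1997 respectively; done 23 February 1997 — 2 days before the window opened.
The procedure was therefore not followed at step 1.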